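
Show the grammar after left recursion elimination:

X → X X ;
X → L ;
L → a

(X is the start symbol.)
X → L ; X'
X' → X ; X'
X' → ε
L → a

X is directly left-recursive. The standard transformation for
  A → A α₁ | ... | A α_m | β₁ | ... | β_n
is
  A  → β₁ A' | ... | β_n A'
  A' → α₁ A' | ... | α_m A' | ε

X → L ; becomes X → L ; X'
X → X X ; becomes X' → X ; X'
Add X' → ε

Productions for other non-terminals are unchanged:
  L → a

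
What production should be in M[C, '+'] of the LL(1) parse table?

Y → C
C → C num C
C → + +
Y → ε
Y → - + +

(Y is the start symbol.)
To find M[C, '+'], we find productions for C where '+' is in the predict set (PREDICT(N → α) = (FIRST(α) \ {ε}) ∪ (FOLLOW(N) if α ⇒* ε)).

Relevant sets:
  FIRST(C) = { '+' }

C → C num C: PREDICT = { '+' }
  '+' is in predict set, so this production goes in M[C, '+']
C → + +: PREDICT = { '+' }
  '+' is in predict set, so this production goes in M[C, '+']

M[C, '+'] = C → C num C, C → + +  (a multiply-defined cell — the grammar is not LL(1))

Answer: C → C num C, C → + +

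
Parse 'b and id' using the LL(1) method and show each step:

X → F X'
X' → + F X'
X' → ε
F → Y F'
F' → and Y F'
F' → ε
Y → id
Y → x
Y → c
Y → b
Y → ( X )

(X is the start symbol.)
LL(1) parsing maintains a stack (initially the start symbol over $) and the input. At each step: if the stack top is a terminal, match it against the current input token; if it is a non-terminal N, replace it with the RHS of M[N, lookahead] (the unique production whose predict set contains the lookahead).

Stack is shown with the top on the left.

Stack          Input       Action
---------------------------------
X $            b and id $  output X → F X'
F X' $         b and id $  output F → Y F'
Y F' X' $      b and id $  output Y → b
b F' X' $      b and id $  match 'b'
F' X' $        and id $    output F' → and Y F'
and Y F' X' $  and id $    match 'and'
Y F' X' $      id $        output Y → id
id F' X' $     id $        match 'id'
F' X' $        $           output F' → ε
X' $           $           output X' → ε
$              $           accept

The string is accepted.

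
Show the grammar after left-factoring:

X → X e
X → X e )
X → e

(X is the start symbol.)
X → X e X'
X' → ε
X' → )
X → e

Left-factoring transforms A → αβ₁ | αβ₂ into A → αA' and A' → β₁ | β₂
(α is the longest common prefix among the alternatives). Repeat until
no nonterminal has two alternatives with a common prefix.

Round 1: X has alternatives sharing prefix 'X e'. Introduce X': X → X e X'
  Add: X' → ε
  Add: X' → )

No remaining common prefixes — done.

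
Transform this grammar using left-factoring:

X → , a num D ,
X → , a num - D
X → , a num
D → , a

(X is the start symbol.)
Left-factoring transforms A → αβ₁ | αβ₂ into A → αA' and A' → β₁ | β₂
(α is the longest common prefix among the alternatives). Repeat until
no nonterminal has two alternatives with a common prefix.

Round 1: X has alternatives sharing prefix ', a num'. Introduce X': X → , a num X'
  Add: X' → D ,
  Add: X' → - D
  Add: X' → ε

No remaining common prefixes — done.

Resulting grammar:
X → , a num X'
X' → D ,
X' → - D
X' → ε
D → , a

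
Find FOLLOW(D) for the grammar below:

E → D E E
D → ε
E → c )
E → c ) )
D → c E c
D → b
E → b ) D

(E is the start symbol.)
{ $, 'b', 'c' }

In E → D E E: D is followed by E E, add FIRST(E E) \ {ε} = { 'b', 'c' }
In E → b ) D: D is at the end, add FOLLOW(E)

The FOLLOW sets referred to above (computed the same way, to a fixed point):
  FOLLOW(E) = { $, 'b', 'c' }

Taking the union: FOLLOW(D) = { $, 'b', 'c' }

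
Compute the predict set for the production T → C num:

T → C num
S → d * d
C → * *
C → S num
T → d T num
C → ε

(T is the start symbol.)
PREDICT(T → C num) = (FIRST(RHS) \ {ε}) ∪ (FOLLOW(T) if ε ∈ FIRST(RHS), i.e. RHS ⇒* ε)
FIRST(C) = { '*', 'd', ε }
FIRST(C num) = { '*', 'd', 'num' }
ε ∉ FIRST(C num), so FOLLOW(T) is not added.
PREDICT(T → C num) = { '*', 'd', 'num' }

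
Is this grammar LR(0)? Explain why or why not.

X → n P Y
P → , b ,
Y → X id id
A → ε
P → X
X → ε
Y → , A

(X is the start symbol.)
Augment with X' → X and build the canonical LR(0) collection (I0 = CLOSURE({[X' → . X]}), then GOTO on every symbol after a dot until no new states appear). It has 14 states:
  I0: { [X → . n P Y], [X → .], [X' → . X] }  — shift, reduce
  I1: { [X' → X .] }  — accept
  I2: { [P → . , b ,], [P → . X], [X → . n P Y], [X → .], [X → n . P Y] }  — shift, reduce
  I3: { [P → , . b ,] }  — shift
  I4: { [X → . n P Y], [X → .], [X → n P . Y], [Y → . , A], [Y → . X id id] }  — shift, reduce
  I5: { [P → X .] }  — reduce
  I6: { [A → .], [Y → , . A] }  — reduce
  I7: { [Y → X . id id] }  — shift
  I8: { [X → n P Y .] }  — reduce
  I9: { [Y → X id . id] }  — shift
  I10: { [Y → X id id .] }  — reduce
  I11: { [Y → , A .] }  — reduce
  I12: { [P → , b . ,] }  — shift
  I13: { [P → , b , .] }  — reduce

Conflict in state I0:
  Shift-reduce conflict between [X → .] and [X → . n P Y]
So the grammar is NOT LR(0).

Answer: No. Shift-reduce conflict between [X → .] and [X → . n P Y]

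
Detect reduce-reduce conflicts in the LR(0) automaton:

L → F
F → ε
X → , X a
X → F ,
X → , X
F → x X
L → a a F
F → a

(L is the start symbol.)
No reduce-reduce conflicts

A reduce-reduce conflict occurs when an LR(0) state has two complete items [A → α .] and [B → β .] — both call for a reduction, and with no lookahead the parser cannot choose between them.

Augment with L' → L and build the canonical LR(0) collection (I0 = CLOSURE({[L' → . L]}), then GOTO on every symbol after a dot until no new states appear). It has 14 states:
  I0: { [F → . a], [F → . x X], [F → .], [L → . F], [L → . a a F], [L' → . L] }  — shift, reduce
  I1: { [L → F .] }  — reduce
  I2: { [L' → L .] }  — accept
  I3: { [F → a .], [L → a . a F] }  — shift, reduce
  I4: { [F → . a], [F → . x X], [F → .], [F → x . X], [X → . , X a], [X → . , X], [X → . F ,] }  — shift, reduce
  I5: { [F → . a], [F → . x X], [F → .], [X → , . X a], [X → , . X], [X → . , X a], [X → . , X], [X → . F ,] }  — shift, reduce
  I6: { [X → F . ,] }  — shift
  I7: { [F → x X .] }  — reduce
  I8: { [F → a .] }  — reduce
  I9: { [X → F , .] }  — reduce
  I10: { [X → , X . a], [X → , X .] }  — shift, reduce
  I11: { [X → , X a .] }  — reduce
  I12: { [F → . a], [F → . x X], [F → .], [L → a a . F] }  — shift, reduce
  I13: { [L → a a F .] }  — reduce

No state contains more than one complete item.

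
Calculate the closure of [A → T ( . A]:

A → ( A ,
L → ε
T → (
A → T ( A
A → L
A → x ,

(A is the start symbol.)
Start with: [A → T ( . A]
  [A → T ( . A] has the dot before A: add [A → . ( A ,], [A → . T ( A], [A → . L], [A → . x ,]
  [A → . T ( A] has the dot before T: add [T → . (]
  [A → . L] has the dot before L: add [L → .]
No further items can be added.

CLOSURE = { [A → . ( A ,], [A → . L], [A → . T ( A], [A → . x ,], [A → T ( . A], [L → .], [T → . (] }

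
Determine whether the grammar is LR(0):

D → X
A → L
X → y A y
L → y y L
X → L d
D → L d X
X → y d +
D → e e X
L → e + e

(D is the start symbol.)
A grammar is LR(0) if no state in the canonical LR(0) collection has:
  - both a shift item (dot before a terminal) and a complete item (shift-reduce conflict), or
  - two or more complete items (reduce-reduce conflict; the accept item [D' → D .] counts as a complete item here).

Augment with D' → D and build the canonical LR(0) collection (I0 = CLOSURE({[D' → . D]}), then GOTO on every symbol after a dot until no new states appear). It has 22 states:
  I0: { [D → . L d X], [D → . X], [D → . e e X], [D' → . D], [L → . e + e], [L → . y y L], [X → . L d], [X → . y A y], [X → . y d +] }  — shift
  I1: { [D' → D .] }  — accept
  I2: { [D → L . d X], [X → L . d] }  — shift
  I3: { [D → X .] }  — reduce
  I4: { [D → e . e X], [L → e . + e] }  — shift
  I5: { [A → . L], [L → . e + e], [L → . y y L], [L → y . y L], [X → y . A y], [X → y . d +] }  — shift
  I6: { [X → y A . y] }  — shift
  I7: { [A → L .] }  — reduce
  I8: { [X → y d . +] }  — shift
  I9: { [L → e . + e] }  — shift
  I10: { [L → . e + e], [L → . y y L], [L → y . y L], [L → y y . L] }  — shift
  I11: { [L → y y L .] }  — reduce
  I12: { [L → e + . e] }  — shift
  I13: { [L → e + e .] }  — reduce
  I14: { [X → y d + .] }  — reduce
  I15: { [X → y A y .] }  — reduce
  I16: { [D → e e . X], [L → . e + e], [L → . y y L], [X → . L d], [X → . y A y], [X → . y d +] }  — shift
  I17: { [X → L . d] }  — shift
  I18: { [D → e e X .] }  — reduce
  I19: { [X → L d .] }  — reduce
  I20: { [D → L d . X], [L → . e + e], [L → . y y L], [X → . L d], [X → . y A y], [X → . y d +], [X → L d .] }  — shift, reduce
  I21: { [D → L d X .] }  — reduce

Conflict in state I20:
  Shift-reduce conflict between [X → L d .] and [L → . e + e]
So the grammar is NOT LR(0).

Answer: No. Shift-reduce conflict between [X → L d .] and [L → . e + e]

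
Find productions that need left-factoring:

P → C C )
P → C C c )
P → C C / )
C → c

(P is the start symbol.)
Left-factoring is needed when two productions for the same non-terminal
share a common prefix on the right-hand side.

Productions for P:
  P → C C )
  P → C C c )
  P → C C / )

Found common prefix 'C C' in productions for P

Answer: Yes, P has productions with common prefix 'C C'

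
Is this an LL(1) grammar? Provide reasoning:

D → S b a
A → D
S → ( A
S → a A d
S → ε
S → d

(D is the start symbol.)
A grammar is LL(1) if for each non-terminal N with multiple productions, the predict sets of those productions are pairwise disjoint, where PREDICT(N → α) = (FIRST(α) \ {ε}) ∪ (FOLLOW(N) if α ⇒* ε).

Relevant sets:
  FOLLOW(S) = { 'b' }

For S:
  PREDICT(S → '(' A) = { '(' }
  PREDICT(S → a A d) = { 'a' }
  PREDICT(S → ε) = { 'b' }
  PREDICT(S → d) = { 'd' }
D, A have a single production, so nothing to check there.

All predict sets are disjoint. The grammar IS LL(1).

Answer: Yes, the grammar is LL(1).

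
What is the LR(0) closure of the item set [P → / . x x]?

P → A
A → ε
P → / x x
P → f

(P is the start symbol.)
{ [P → / . x x] }

To compute CLOSURE, for each item [A → α.Bβ] where B is a non-terminal, add [B → .γ] for all productions B → γ; repeat for the newly added items until nothing changes.

Start with: [P → / . x x]
The dot precedes the terminal x, so nothing is added.

CLOSURE = { [P → / . x x] }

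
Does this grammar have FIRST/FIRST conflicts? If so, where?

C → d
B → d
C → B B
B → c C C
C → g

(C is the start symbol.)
Yes. C → d / C → B B on { 'd' }

A FIRST/FIRST conflict occurs when two productions N → α and N → β for the same non-terminal have FIRST(α) ∩ FIRST(β) ≠ ∅ (with ε ∈ FIRST of a nullable right-hand side, so two nullable alternatives also conflict).

FIRST sets of the non-terminals at (or reachable through a nullable prefix from) the front of some alternative:
  FIRST(B) = { 'c', 'd' }

Productions for C:
  C → d: FIRST = { 'd' }
  C → B B: FIRST = { 'c', 'd' }
  C → g: FIRST = { 'g' }
Productions for B:
  B → d: FIRST = { 'd' }
  B → c C C: FIRST = { 'c' }

Conflict for C: C → d and C → B B
  Overlap: { 'd' }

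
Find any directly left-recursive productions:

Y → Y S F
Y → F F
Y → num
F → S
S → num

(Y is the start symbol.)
Direct left recursion occurs when N → N α for some non-terminal N (the right-hand side begins with the left-hand side itself).

Y → Y S F: LEFT RECURSIVE (starts with Y)
Y → F F: starts with F
Y → num: starts with num
F → S: starts with S
S → num: starts with num

The grammar has direct left recursion on: Y.

Answer: Yes, Y is left-recursive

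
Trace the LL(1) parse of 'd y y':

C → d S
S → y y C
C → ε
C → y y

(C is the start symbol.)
LL(1) parsing maintains a stack (initially the start symbol over $) and the input. At each step: if the stack top is a terminal, match it against the current input token; if it is a non-terminal N, replace it with the RHS of M[N, lookahead] (the unique production whose predict set contains the lookahead).

Stack is shown with the top on the left.

Stack    Input    Action
------------------------
C $      d y y $  output C → d S
d S $    d y y $  match 'd'
S $      y y $    output S → y y C
y y C $  y y $    match 'y'
y C $    y $      match 'y'
C $      $        output C → ε
$        $        accept

The string is accepted.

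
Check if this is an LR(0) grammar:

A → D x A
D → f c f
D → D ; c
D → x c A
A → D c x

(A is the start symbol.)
Augment with A' → A and build the canonical LR(0) collection (I0 = CLOSURE({[A' → . A]}), then GOTO on every symbol after a dot until no new states appear). It has 15 states:
  I0: { [A → . D c x], [A → . D x A], [A' → . A], [D → . D ; c], [D → . f c f], [D → . x c A] }  — shift
  I1: { [A' → A .] }  — accept
  I2: { [A → D . c x], [A → D . x A], [D → D . ; c] }  — shift
  I3: { [D → f . c f] }  — shift
  I4: { [D → x . c A] }  — shift
  I5: { [A → . D c x], [A → . D x A], [D → . D ; c], [D → . f c f], [D → . x c A], [D → x c . A] }  — shift
  I6: { [D → x c A .] }  — reduce
  I7: { [D → f c . f] }  — shift
  I8: { [D → f c f .] }  — reduce
  I9: { [D → D ; . c] }  — shift
  I10: { [A → D c . x] }  — shift
  I11: { [A → . D c x], [A → . D x A], [A → D x . A], [D → . D ; c], [D → . f c f], [D → . x c A] }  — shift
  I12: { [A → D x A .] }  — reduce
  I13: { [A → D c x .] }  — reduce
  I14: { [D → D ; c .] }  — reduce

Every state is either a pure shift/goto state or contains exactly one complete item and nothing to shift — no conflicts. The grammar is LR(0).

Answer: Yes, the grammar is LR(0)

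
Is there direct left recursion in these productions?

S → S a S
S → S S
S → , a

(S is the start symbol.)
Direct left recursion occurs when N → N α for some non-terminal N (the right-hand side begins with the left-hand side itself).

S → S a S: LEFT RECURSIVE (starts with S)
S → S S: LEFT RECURSIVE (starts with S)
S → , a: starts with ','

The grammar has direct left recursion on: S.

Answer: Yes, S is left-recursive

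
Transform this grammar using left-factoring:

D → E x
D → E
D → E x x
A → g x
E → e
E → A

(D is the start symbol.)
Left-factoring transforms A → αβ₁ | αβ₂ into A → αA' and A' → β₁ | β₂
(α is the longest common prefix among the alternatives). Repeat until
no nonterminal has two alternatives with a common prefix.

Round 1: D has alternatives sharing prefix 'E'. Introduce D': D → E D'
  Add: D' → x
  Add: D' → ε
  Add: D' → x x

Round 2: D' has alternatives sharing prefix 'x'. Introduce D'': D' → x D''
  Add: D'' → ε
  Add: D'' → x

No remaining common prefixes — done.

Resulting grammar:
D → E D'
D' → x D''
D'' → ε
D'' → x
D' → ε
A → g x
E → e
E → A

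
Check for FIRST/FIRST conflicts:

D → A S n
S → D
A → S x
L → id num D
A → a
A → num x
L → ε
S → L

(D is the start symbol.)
FIRST sets of the non-terminals at (or reachable through a nullable prefix from) the front of some alternative:
  FIRST(D) = { 'a', 'id', 'num', 'x' }
  FIRST(L) = { 'id', ε }
  FIRST(S) = { 'a', 'id', 'num', 'x', ε }

Productions for S:
  S → D: FIRST = { 'a', 'id', 'num', 'x' }
  S → L: FIRST = { 'id', ε }
Productions for A:
  A → S x: FIRST = { 'a', 'id', 'num', 'x' }
  A → a: FIRST = { 'a' }
  A → num x: FIRST = { 'num' }
Productions for L:
  L → id num D: FIRST = { 'id' }
  L → ε: FIRST = { ε }
D has only one production, so no FIRST/FIRST conflict is possible there.

Conflict for S: S → D and S → L
  Overlap: { 'id' }
Conflict for A: A → S x and A → a
  Overlap: { 'a' }
Conflict for A: A → S x and A → num x
  Overlap: { 'num' }

Answer: Yes. S → D / S → L on { 'id' }; A → S x / A → a on { 'a' }; A → S x / A → num x on { 'num' }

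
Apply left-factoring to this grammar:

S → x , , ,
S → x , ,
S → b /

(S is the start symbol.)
S → x , , S'
S' → ,
S' → ε
S → b /

Left-factoring transforms A → αβ₁ | αβ₂ into A → αA' and A' → β₁ | β₂
(α is the longest common prefix among the alternatives). Repeat until
no nonterminal has two alternatives with a common prefix.

Round 1: S has alternatives sharing prefix 'x , ,'. Introduce S': S → x , , S'
  Add: S' → ,
  Add: S' → ε

No remaining common prefixes — done.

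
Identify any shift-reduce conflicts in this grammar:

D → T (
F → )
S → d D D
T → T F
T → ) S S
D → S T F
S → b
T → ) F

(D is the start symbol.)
No shift-reduce conflicts

Augment with D' → D and build the canonical LR(0) collection (I0 = CLOSURE({[D' → . D]}), then GOTO on every symbol after a dot until no new states appear). It has 17 states:
  I0: { [D → . S T F], [D → . T (], [D' → . D], [S → . b], [S → . d D D], [T → . ) F], [T → . ) S S], [T → . T F] }  — shift
  I1: { [F → . )], [S → . b], [S → . d D D], [T → ) . F], [T → ) . S S] }  — shift
  I2: { [D' → D .] }  — accept
  I3: { [D → S . T F], [T → . ) F], [T → . ) S S], [T → . T F] }  — shift
  I4: { [D → T . (], [F → . )], [T → T . F] }  — shift
  I5: { [S → b .] }  — reduce
  I6: { [D → . S T F], [D → . T (], [S → . b], [S → . d D D], [S → d . D D], [T → . ) F], [T → . ) S S], [T → . T F] }  — shift
  I7: { [D → . S T F], [D → . T (], [S → . b], [S → . d D D], [S → d D . D], [T → . ) F], [T → . ) S S], [T → . T F] }  — shift
  I8: { [S → d D D .] }  — reduce
  I9: { [D → T ( .] }  — reduce
  I10: { [F → ) .] }  — reduce
  I11: { [T → T F .] }  — reduce
  I12: { [D → S T . F], [F → . )], [T → T . F] }  — shift
  I13: { [D → S T F .], [T → T F .] }  — 2 reduces
  I14: { [T → ) F .] }  — reduce
  I15: { [S → . b], [S → . d D D], [T → ) S . S] }  — shift
  I16: { [T → ) S S .] }  — reduce

No state contains both a complete item and a shift item.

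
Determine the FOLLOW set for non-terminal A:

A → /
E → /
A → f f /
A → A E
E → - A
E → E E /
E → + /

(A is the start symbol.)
A is the start symbol, so $ ∈ FOLLOW(A).
In A → A E: A is followed by E, add FIRST(E) \ {ε} = { '+', '-', '/' }
In E → - A: A is at the end, add FOLLOW(E)

The FOLLOW sets referred to above (computed the same way, to a fixed point):
  FOLLOW(E) = { $, '+', '-', '/' }

Taking the union: FOLLOW(A) = { $, '+', '-', '/' }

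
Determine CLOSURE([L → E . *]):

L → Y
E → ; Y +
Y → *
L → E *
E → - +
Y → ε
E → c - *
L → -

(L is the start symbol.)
{ [L → E . *] }

To compute CLOSURE, for each item [A → α.Bβ] where B is a non-terminal, add [B → .γ] for all productions B → γ; repeat for the newly added items until nothing changes.

Start with: [L → E . *]
The dot precedes the terminal '*', so nothing is added.

CLOSURE = { [L → E . *] }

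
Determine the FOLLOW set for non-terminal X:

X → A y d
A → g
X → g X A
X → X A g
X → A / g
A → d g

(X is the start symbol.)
To compute FOLLOW(X), find every occurrence of X on a right-hand side N → α X β: add FIRST(β) \ {ε}, and if β is empty or nullable also add FOLLOW(N). Iterate to a fixed point.

X is the start symbol, so $ ∈ FOLLOW(X).
In X → g X A: X is followed by A, add FIRST(A) \ {ε} = { 'd', 'g' }
In X → X A g: X is followed by A g, add FIRST(A g) \ {ε} = { 'd', 'g' }

Taking the union: FOLLOW(X) = { $, 'd', 'g' }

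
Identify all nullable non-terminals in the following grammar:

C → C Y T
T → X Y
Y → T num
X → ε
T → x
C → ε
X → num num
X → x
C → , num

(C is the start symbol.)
{ 'C', 'X' }

A non-terminal is nullable if it can derive ε (the empty string): either it has an ε-production, or it has a production whose right-hand side consists entirely of nullable non-terminals.

ε-productions: X → ε, C → ε
So X, C are immediately nullable.
No further non-terminal can be added: every production for the remaining non-terminals contains a terminal or a non-nullable non-terminal.
Nullable = { 'C', 'X' }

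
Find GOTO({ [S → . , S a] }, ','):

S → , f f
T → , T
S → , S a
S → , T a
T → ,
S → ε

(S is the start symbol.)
GOTO(I, ',') = CLOSURE({ [A → αX.β] : [A → α.Xβ] ∈ I, X = ',' })

Items with dot before ',', with the dot advanced:
  [S → . , S a] → [S → , . S a]
Closure of the advanced items:
  [S → , . S a] has the dot before S: add [S → . , f f], [S → . , S a], [S → . , T a], [S → .]

GOTO = { [S → , . S a], [S → . , S a], [S → . , T a], [S → . , f f], [S → .] }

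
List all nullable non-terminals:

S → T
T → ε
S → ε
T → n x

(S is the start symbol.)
{ 'S', 'T' }

ε-productions: T → ε, S → ε
So T, S are immediately nullable.
Every non-terminal is now nullable.
Nullable = { 'S', 'T' }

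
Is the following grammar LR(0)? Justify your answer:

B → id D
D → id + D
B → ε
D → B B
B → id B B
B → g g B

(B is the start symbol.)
A grammar is LR(0) if no state in the canonical LR(0) collection has:
  - both a shift item (dot before a terminal) and a complete item (shift-reduce conflict), or
  - two or more complete items (reduce-reduce conflict; the accept item [B' → B .] counts as a complete item here).

Augment with B' → B and build the canonical LR(0) collection (I0 = CLOSURE({[B' → . B]}), then GOTO on every symbol after a dot until no new states appear). It has 14 states:
  I0: { [B → . g g B], [B → . id B B], [B → . id D], [B → .], [B' → . B] }  — shift, reduce
  I1: { [B' → B .] }  — accept
  I2: { [B → g . g B] }  — shift
  I3: { [B → . g g B], [B → . id B B], [B → . id D], [B → .], [B → id . B B], [B → id . D], [D → . B B], [D → . id + D] }  — shift, reduce
  I4: { [B → . g g B], [B → . id B B], [B → . id D], [B → .], [B → id B . B], [D → B . B] }  — shift, reduce
  I5: { [B → id D .] }  — reduce
  I6: { [B → . g g B], [B → . id B B], [B → . id D], [B → .], [B → id . B B], [B → id . D], [D → . B B], [D → . id + D], [D → id . + D] }  — shift, reduce
  I7: { [B → . g g B], [B → . id B B], [B → . id D], [B → .], [D → . B B], [D → . id + D], [D → id + . D] }  — shift, reduce
  I8: { [B → . g g B], [B → . id B B], [B → . id D], [B → .], [D → B . B] }  — shift, reduce
  I9: { [D → id + D .] }  — reduce
  I10: { [D → B B .] }  — reduce
  I11: { [B → id B B .], [D → B B .] }  — 2 reduces
  I12: { [B → . g g B], [B → . id B B], [B → . id D], [B → .], [B → g g . B] }  — shift, reduce
  I13: { [B → g g B .] }  — reduce

Conflict in state I0:
  Shift-reduce conflict between [B → .] and [B → . g g B]
So the grammar is NOT LR(0).

Answer: No. Shift-reduce conflict between [B → .] and [B → . g g B]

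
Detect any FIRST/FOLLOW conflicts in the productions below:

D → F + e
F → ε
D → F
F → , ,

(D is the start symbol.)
No FIRST/FOLLOW conflicts.

Nullable non-terminals: D, F.
FIRST sets used below: FIRST(F) = { ',', ε }

D: nullable alternative(s) D → F; FOLLOW(D) = { $ }
  D → F + e: FIRST \ {ε} = { '+', ',' } — disjoint from FOLLOW(D)
  D → F: FIRST \ {ε} = { ',' } — this is the only nullable alternative, skip

F: nullable alternative(s) F → ε; FOLLOW(F) = { $, '+' }
  F → ε: FIRST \ {ε} = { } — this is the only nullable alternative, skip
  F → , ,: FIRST \ {ε} = { ',' } — disjoint from FOLLOW(F)

No FIRST/FOLLOW conflicts found.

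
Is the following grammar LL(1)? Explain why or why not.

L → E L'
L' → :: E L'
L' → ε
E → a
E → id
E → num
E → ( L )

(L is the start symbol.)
Relevant sets:
  FOLLOW(L') = { $, ')' }

For L':
  PREDICT(L' → :: E L') = { '::' }
  PREDICT(L' → ε) = { $, ')' }
For E:
  PREDICT(E → a) = { 'a' }
  PREDICT(E → id) = { 'id' }
  PREDICT(E → num) = { 'num' }
  PREDICT(E → '(' L ')') = { '(' }
L has a single production, so nothing to check there.

All predict sets are disjoint. The grammar IS LL(1).

Answer: Yes, the grammar is LL(1).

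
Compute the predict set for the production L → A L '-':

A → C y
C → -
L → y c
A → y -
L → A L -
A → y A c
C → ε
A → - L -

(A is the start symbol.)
{ '-', 'y' }

PREDICT(L → A L '-') = (FIRST(RHS) \ {ε}) ∪ (FOLLOW(L) if ε ∈ FIRST(RHS), i.e. RHS ⇒* ε)
FIRST(A) = { '-', 'y' }
FIRST(A L '-') = { '-', 'y' }
ε ∉ FIRST(A L '-'), so FOLLOW(L) is not added.
PREDICT(L → A L '-') = { '-', 'y' }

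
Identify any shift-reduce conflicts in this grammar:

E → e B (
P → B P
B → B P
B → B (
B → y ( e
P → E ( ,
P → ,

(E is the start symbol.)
Augment with E' → E and build the canonical LR(0) collection (I0 = CLOSURE({[E' → . E]}), then GOTO on every symbol after a dot until no new states appear). It has 16 states:
  I0: { [E → . e B (], [E' → . E] }  — shift
  I1: { [E' → E .] }  — accept
  I2: { [B → . B (], [B → . B P], [B → . y ( e], [E → e . B (] }  — shift
  I3: { [B → . B (], [B → . B P], [B → . y ( e], [B → B . (], [B → B . P], [E → . e B (], [E → e B . (], [P → . ,], [P → . B P], [P → . E ( ,] }  — shift
  I4: { [B → y . ( e] }  — shift
  I5: { [B → y ( . e] }  — shift
  I6: { [B → y ( e .] }  — reduce
  I7: { [B → B ( .], [E → e B ( .] }  — 2 reduces
  I8: { [P → , .] }  — reduce
  I9: { [B → . B (], [B → . B P], [B → . y ( e], [B → B . (], [B → B . P], [E → . e B (], [P → . ,], [P → . B P], [P → . E ( ,], [P → B . P] }  — shift
  I10: { [P → E . ( ,] }  — shift
  I11: { [B → B P .] }  — reduce
  I12: { [P → E ( . ,] }  — shift
  I13: { [P → E ( , .] }  — reduce
  I14: { [B → B ( .] }  — reduce
  I15: { [B → B P .], [P → B P .] }  — 2 reduces

No state contains both a complete item and a shift item.

Answer: No shift-reduce conflicts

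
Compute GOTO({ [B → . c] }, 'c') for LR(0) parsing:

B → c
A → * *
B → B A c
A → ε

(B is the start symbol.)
{ [B → c .] }

GOTO(I, 'c') = CLOSURE({ [A → αX.β] : [A → α.Xβ] ∈ I, X = 'c' })

Items with dot before 'c', with the dot advanced:
  [B → . c] → [B → c .]
Closure adds nothing (no advanced item has the dot before a non-terminal).

GOTO = { [B → c .] }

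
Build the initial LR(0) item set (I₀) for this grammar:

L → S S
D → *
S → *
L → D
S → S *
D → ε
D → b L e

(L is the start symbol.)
First, augment the grammar with L' → L
I₀ = CLOSURE({ [L' → . L] }):
  [L' → . L] has the dot before L: add [L → . S S], [L → . D]
  [L → . S S] has the dot before S: add [S → . *], [S → . S *]
  [L → . D] has the dot before D: add [D → . *], [D → .], [D → . b L e]
No further items can be added.

I₀ = { [D → . *], [D → . b L e], [D → .], [L → . D], [L → . S S], [L' → . L], [S → . *], [S → . S *] }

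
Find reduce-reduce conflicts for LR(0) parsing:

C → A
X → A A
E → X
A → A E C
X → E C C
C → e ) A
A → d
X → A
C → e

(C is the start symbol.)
A reduce-reduce conflict occurs when an LR(0) state has two complete items [A → α .] and [B → β .] — both call for a reduction, and with no lookahead the parser cannot choose between them.

Augment with C' → C and build the canonical LR(0) collection (I0 = CLOSURE({[C' → . C]}), then GOTO on every symbol after a dot until no new states appear). It has 13 states:
  I0: { [A → . A E C], [A → . d], [C → . A], [C → . e ) A], [C → . e], [C' → . C] }  — shift
  I1: { [A → . A E C], [A → . d], [A → A . E C], [C → A .], [E → . X], [X → . A A], [X → . A], [X → . E C C] }  — shift, reduce
  I2: { [C' → C .] }  — accept
  I3: { [A → d .] }  — reduce
  I4: { [C → e . ) A], [C → e .] }  — shift, reduce
  I5: { [A → . A E C], [A → . d], [C → e ) . A] }  — shift
  I6: { [A → . A E C], [A → . d], [A → A . E C], [C → e ) A .], [E → . X], [X → . A A], [X → . A], [X → . E C C] }  — shift, reduce
  I7: { [A → . A E C], [A → . d], [A → A . E C], [E → . X], [X → . A A], [X → . A], [X → . E C C], [X → A . A], [X → A .] }  — shift, reduce
  I8: { [A → . A E C], [A → . d], [A → A E . C], [C → . A], [C → . e ) A], [C → . e], [X → E . C C] }  — shift
  I9: { [E → X .] }  — reduce
  I10: { [A → . A E C], [A → . d], [A → A E C .], [C → . A], [C → . e ) A], [C → . e], [X → E C . C] }  — shift, reduce
  I11: { [X → E C C .] }  — reduce
  I12: { [A → . A E C], [A → . d], [A → A . E C], [E → . X], [X → . A A], [X → . A], [X → . E C C], [X → A . A], [X → A .], [X → A A .] }  — shift, 2 reduces

I12 contains complete items [X → A .], [X → A A .] — reduce-reduce conflict.

Answer: Yes — I12: [X → A .] vs [X → A A .]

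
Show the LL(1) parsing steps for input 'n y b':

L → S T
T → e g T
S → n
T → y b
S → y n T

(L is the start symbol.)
Stack is shown with the top on the left.

Stack  Input    Action
----------------------
L $    n y b $  output L → S T
S T $  n y b $  output S → n
n T $  n y b $  match 'n'
T $    y b $    output T → y b
y b $  y b $    match 'y'
b $    b $      match 'b'
$      $        accept

The string is accepted.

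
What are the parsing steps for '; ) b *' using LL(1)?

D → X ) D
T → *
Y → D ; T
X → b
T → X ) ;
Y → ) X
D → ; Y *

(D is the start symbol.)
LL(1) parsing maintains a stack (initially the start symbol over $) and the input. At each step: if the stack top is a terminal, match it against the current input token; if it is a non-terminal N, replace it with the RHS of M[N, lookahead] (the unique production whose predict set contains the lookahead).

Stack is shown with the top on the left.

Stack    Input      Action
--------------------------
D $      ; ) b * $  output D → ; Y *
; Y * $  ; ) b * $  match ';'
Y * $    ) b * $    output Y → ) X
) X * $  ) b * $    match ')'
X * $    b * $      output X → b
b * $    b * $      match 'b'
* $      * $        match '*'
$        $          accept

The string is accepted.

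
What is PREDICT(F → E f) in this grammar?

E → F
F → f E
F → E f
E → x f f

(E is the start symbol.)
PREDICT(F → E f) = (FIRST(RHS) \ {ε}) ∪ (FOLLOW(F) if ε ∈ FIRST(RHS), i.e. RHS ⇒* ε)
FIRST(E) = { 'f', 'x' }
FIRST(E f) = { 'f', 'x' }
ε ∉ FIRST(E f), so FOLLOW(F) is not added.
PREDICT(F → E f) = { 'f', 'x' }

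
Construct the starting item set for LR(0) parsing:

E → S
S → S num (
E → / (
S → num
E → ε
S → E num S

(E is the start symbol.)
{ [E → . / (], [E → . S], [E → .], [E' → . E], [S → . E num S], [S → . S num (], [S → . num] }

First, augment the grammar with E' → E
I₀ = CLOSURE({ [E' → . E] }):
  [E' → . E] has the dot before E: add [E → . S], [E → . / (], [E → .]
  [E → . S] has the dot before S: add [S → . S num (], [S → . num], [S → . E num S]
No further items can be added.

I₀ = { [E → . / (], [E → . S], [E → .], [E' → . E], [S → . E num S], [S → . S num (], [S → . num] }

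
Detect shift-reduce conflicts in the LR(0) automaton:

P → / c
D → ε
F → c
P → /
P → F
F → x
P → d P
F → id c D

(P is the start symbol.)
A shift-reduce conflict occurs when an LR(0) state has both:
  - a complete (reduce) item [A → α .] (dot at the end), and
  - a shift item [B → β . c γ] (dot before a terminal).

Augment with P' → P and build the canonical LR(0) collection (I0 = CLOSURE({[P' → . P]}), then GOTO on every symbol after a dot until no new states appear). It has 12 states:
  I0: { [F → . c], [F → . id c D], [F → . x], [P → . / c], [P → . /], [P → . F], [P → . d P], [P' → . P] }  — shift
  I1: { [P → / . c], [P → / .] }  — shift, reduce
  I2: { [P → F .] }  — reduce
  I3: { [P' → P .] }  — accept
  I4: { [F → c .] }  — reduce
  I5: { [F → . c], [F → . id c D], [F → . x], [P → . / c], [P → . /], [P → . F], [P → . d P], [P → d . P] }  — shift
  I6: { [F → id . c D] }  — shift
  I7: { [F → x .] }  — reduce
  I8: { [D → .], [F → id c . D] }  — reduce
  I9: { [F → id c D .] }  — reduce
  I10: { [P → d P .] }  — reduce
  I11: { [P → / c .] }  — reduce

I1 contains reduce item [P → / .] and shift item [P → / . c] — shift-reduce conflict.

Answer: Yes — I1: [P → / .] vs [P → / . c]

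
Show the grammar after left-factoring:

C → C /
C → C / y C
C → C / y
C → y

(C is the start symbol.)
C → C / C'
C' → ε
C' → y C''
C'' → C
C'' → ε
C → y

Left-factoring transforms A → αβ₁ | αβ₂ into A → αA' and A' → β₁ | β₂
(α is the longest common prefix among the alternatives). Repeat until
no nonterminal has two alternatives with a common prefix.

Round 1: C has alternatives sharing prefix 'C /'. Introduce C': C → C / C'
  Add: C' → ε
  Add: C' → y C
  Add: C' → y

Round 2: C' has alternatives sharing prefix 'y'. Introduce C'': C' → y C''
  Add: C'' → C
  Add: C'' → ε

No remaining common prefixes — done.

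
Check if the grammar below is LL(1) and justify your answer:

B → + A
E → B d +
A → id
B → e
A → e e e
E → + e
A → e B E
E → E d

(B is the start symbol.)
Relevant sets:
  FIRST(B) = { '+', 'e' }
  FIRST(E) = { '+', 'e' }

For B:
  PREDICT(B → '+' A) = { '+' }
  PREDICT(B → e) = { 'e' }
For E:
  PREDICT(E → B d '+') = { '+', 'e' }
  PREDICT(E → '+' e) = { '+' }
  PREDICT(E → E d) = { '+', 'e' }
For A:
  PREDICT(A → id) = { 'id' }
  PREDICT(A → e e e) = { 'e' }
  PREDICT(A → e B E) = { 'e' }

Conflict found: Predict set conflict for E: { '+' }
The grammar is NOT LL(1).

Answer: No. Predict set conflict for E: { '+' }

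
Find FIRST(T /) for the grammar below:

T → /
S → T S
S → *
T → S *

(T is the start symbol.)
FIRST sets of the non-terminals involved (from the grammar, by fixed-point iteration):
  FIRST(T) = { '*', '/' }

To compute FIRST(T /), process the symbols left to right:
Symbol T is a non-terminal. Add FIRST(T) \ {ε} = { '*', '/' }
T is not nullable (ε ∉ FIRST(T)), so stop here.
FIRST(T /) = { '*', '/' }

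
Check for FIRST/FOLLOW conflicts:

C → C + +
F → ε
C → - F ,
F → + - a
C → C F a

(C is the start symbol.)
A FIRST/FOLLOW conflict occurs when a non-terminal N has a nullable alternative N → β (β ⇒* ε) and another alternative N → α with FIRST(α) ∩ FOLLOW(N) ≠ ∅: on such a lookahead the parser cannot decide between expanding α and letting N vanish via β.

Nullable non-terminals: F.

F: nullable alternative(s) F → ε; FOLLOW(F) = { ',', 'a' }
  F → ε: FIRST \ {ε} = { } — this is the only nullable alternative, skip
  F → + - a: FIRST \ {ε} = { '+' } — disjoint from FOLLOW(F)

C has no nullable alternative, so no FIRST/FOLLOW check is needed there.

No FIRST/FOLLOW conflicts found.

Answer: No FIRST/FOLLOW conflicts.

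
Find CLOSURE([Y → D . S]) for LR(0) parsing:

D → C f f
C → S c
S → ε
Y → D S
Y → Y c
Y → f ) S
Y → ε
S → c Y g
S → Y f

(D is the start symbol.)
To compute CLOSURE, for each item [A → α.Bβ] where B is a non-terminal, add [B → .γ] for all productions B → γ; repeat for the newly added items until nothing changes.

Start with: [Y → D . S]
  [Y → D . S] has the dot before S: add [S → .], [S → . c Y g], [S → . Y f]
  [S → . Y f] has the dot before Y: add [Y → . D S], [Y → . Y c], [Y → . f ) S], [Y → .]
  [Y → . D S] has the dot before D: add [D → . C f f]
  [D → . C f f] has the dot before C: add [C → . S c]
No further items can be added.

CLOSURE = { [C → . S c], [D → . C f f], [S → . Y f], [S → . c Y g], [S → .], [Y → . D S], [Y → . Y c], [Y → . f ) S], [Y → .], [Y → D . S] }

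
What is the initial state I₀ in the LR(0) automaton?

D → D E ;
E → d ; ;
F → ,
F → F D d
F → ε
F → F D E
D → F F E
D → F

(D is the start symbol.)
First, augment the grammar with D' → D
I₀ = CLOSURE({ [D' → . D] }):
  [D' → . D] has the dot before D: add [D → . D E ;], [D → . F F E], [D → . F]
  [D → . F F E] has the dot before F: add [F → . ,], [F → . F D d], [F → .], [F → . F D E]
No further items can be added.

I₀ = { [D → . D E ;], [D → . F F E], [D → . F], [D' → . D], [F → . ,], [F → . F D E], [F → . F D d], [F → .] }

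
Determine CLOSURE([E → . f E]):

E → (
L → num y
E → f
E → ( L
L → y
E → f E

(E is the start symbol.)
Start with: [E → . f E]
The dot precedes the terminal f, so nothing is added.

CLOSURE = { [E → . f E] }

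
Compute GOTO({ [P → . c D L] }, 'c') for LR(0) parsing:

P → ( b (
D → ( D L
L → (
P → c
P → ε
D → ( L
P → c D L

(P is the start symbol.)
GOTO(I, 'c') = CLOSURE({ [A → αX.β] : [A → α.Xβ] ∈ I, X = 'c' })

Items with dot before 'c', with the dot advanced:
  [P → . c D L] → [P → c . D L]
Closure of the advanced items:
  [P → c . D L] has the dot before D: add [D → . ( D L], [D → . ( L]

GOTO = { [D → . ( D L], [D → . ( L], [P → c . D L] }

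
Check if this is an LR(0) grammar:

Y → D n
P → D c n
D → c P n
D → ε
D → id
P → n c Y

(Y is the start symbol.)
No. Shift-reduce conflict between [D → .] and [D → . c P n]

A grammar is LR(0) if no state in the canonical LR(0) collection has:
  - both a shift item (dot before a terminal) and a complete item (shift-reduce conflict), or
  - two or more complete items (reduce-reduce conflict; the accept item [Y' → Y .] counts as a complete item here).

Augment with Y' → Y and build the canonical LR(0) collection (I0 = CLOSURE({[Y' → . Y]}), then GOTO on every symbol after a dot until no new states appear). It has 14 states:
  I0: { [D → . c P n], [D → . id], [D → .], [Y → . D n], [Y' → . Y] }  — shift, reduce
  I1: { [Y → D . n] }  — shift
  I2: { [Y' → Y .] }  — accept
  I3: { [D → . c P n], [D → . id], [D → .], [D → c . P n], [P → . D c n], [P → . n c Y] }  — shift, reduce
  I4: { [D → id .] }  — reduce
  I5: { [P → D . c n] }  — shift
  I6: { [D → c P . n] }  — shift
  I7: { [P → n . c Y] }  — shift
  I8: { [D → . c P n], [D → . id], [D → .], [P → n c . Y], [Y → . D n] }  — shift, reduce
  I9: { [P → n c Y .] }  — reduce
  I10: { [D → c P n .] }  — reduce
  I11: { [P → D c . n] }  — shift
  I12: { [P → D c n .] }  — reduce
  I13: { [Y → D n .] }  — reduce

Conflict in state I0:
  Shift-reduce conflict between [D → .] and [D → . c P n]
So the grammar is NOT LR(0).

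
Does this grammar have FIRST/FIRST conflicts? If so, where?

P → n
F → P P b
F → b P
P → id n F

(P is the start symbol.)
No FIRST/FIRST conflicts.

FIRST sets of the non-terminals at (or reachable through a nullable prefix from) the front of some alternative:
  FIRST(P) = { 'id', 'n' }

Productions for P:
  P → n: FIRST = { 'n' }
  P → id n F: FIRST = { 'id' }
Productions for F:
  F → P P b: FIRST = { 'id', 'n' }
  F → b P: FIRST = { 'b' }

All alternatives of each non-terminal have pairwise disjoint FIRST sets.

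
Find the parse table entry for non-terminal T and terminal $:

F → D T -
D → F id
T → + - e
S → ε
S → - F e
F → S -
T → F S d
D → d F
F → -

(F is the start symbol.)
Empty (error entry)

To find M[T, $], we find productions for T where $ is in the predict set (PREDICT(N → α) = (FIRST(α) \ {ε}) ∪ (FOLLOW(N) if α ⇒* ε)).

Relevant sets:
  FIRST(F) = { '-', 'd' }

T → + - e: PREDICT = { '+' }
T → F S d: PREDICT = { '-', 'd' }

M[T, $] is empty (no production applies)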